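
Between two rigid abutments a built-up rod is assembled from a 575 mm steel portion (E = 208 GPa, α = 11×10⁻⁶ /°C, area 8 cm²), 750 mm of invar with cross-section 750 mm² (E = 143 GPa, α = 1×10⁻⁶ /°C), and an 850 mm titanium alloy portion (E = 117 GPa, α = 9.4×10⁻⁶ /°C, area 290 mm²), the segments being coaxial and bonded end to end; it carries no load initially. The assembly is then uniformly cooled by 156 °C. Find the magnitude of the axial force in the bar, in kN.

P ≈ 66.2 kN (tensile)

If the supports were absent, the total length change would be Σ αᵢΔT Lᵢ = 11×10⁻⁶×156×575 + 1×10⁻⁶×156×750 + 9.4×10⁻⁶×156×850 = 2.35 mm.
The rigid supports impose zero overall length change; the single axial force P common to all segments must satisfy P Σ Lᵢ/(AᵢEᵢ) = δ_free.
Σ Lᵢ/(AᵢEᵢ) = 575/(800×208×10³) + 750/(750×143×10³) + 850/(290×117×10³) = 3.55×10⁻⁵ mm/N.
P = 2.35 / 3.55×10⁻⁵ = 66200 N = 66.2 kN, tensile.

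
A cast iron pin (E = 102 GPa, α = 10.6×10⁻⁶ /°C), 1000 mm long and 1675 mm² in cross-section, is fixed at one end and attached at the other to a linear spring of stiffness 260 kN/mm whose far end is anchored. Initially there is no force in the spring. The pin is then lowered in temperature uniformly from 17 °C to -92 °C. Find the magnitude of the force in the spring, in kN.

P ≈ 119 kN

The unrestrained thermal change is αΔT L = 10.6×10⁻⁶ × 109 × 1000 = 1.155 mm.
Let P be the tensile force in the spring. The pin extends elastically by PL/(AE) and the spring stretches by P/k; together these equal δ_free.
P [ L/(AE) + 1/k ] = δ_free → P [ 1000/(1675×102×10³) + 1/(260×10³) ] = 1.155.
P = 1.155 / 9.699×10⁻⁶ = 119100 N.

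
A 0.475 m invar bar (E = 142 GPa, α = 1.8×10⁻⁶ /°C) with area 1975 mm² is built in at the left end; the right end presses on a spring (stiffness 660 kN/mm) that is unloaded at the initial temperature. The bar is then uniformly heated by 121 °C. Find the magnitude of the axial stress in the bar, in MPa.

The unrestrained thermal change is αΔT L = 1.8×10⁻⁶ × 121 × 475 = 0.1035 mm.
Let P be the compressive force at the spring. The bar shortens elastically by PL/(AE) and the spring compresses by P/k; together these equal δ_free.
P [ L/(AE) + 1/k ] = δ_free → P [ 475/(1975×142×10³) + 1/(660×10³) ] = 0.1035.
P = 0.1035 / 3.209×10⁻⁶ = 32240 N.
σ = P/A = 32240/1975 = 16.32 MPa.

σ ≈ 16.3 MPa (compressive)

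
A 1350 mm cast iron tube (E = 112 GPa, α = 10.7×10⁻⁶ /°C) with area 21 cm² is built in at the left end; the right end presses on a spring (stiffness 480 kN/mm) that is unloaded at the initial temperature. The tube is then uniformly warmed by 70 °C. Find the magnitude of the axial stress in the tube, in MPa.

σ ≈ 61.5 MPa (compressive)

The unrestrained thermal change is αΔT L = 10.7×10⁻⁶ × 70 × 1350 = 1.011 mm.
With a force P in the spring, the elastic change of the tube is PL/(AE) and that of the spring is P/k; compatibility requires their sum to equal δ_free.
P [ L/(AE) + 1/k ] = δ_free → P [ 1350/(2100×112×10³) + 1/(480×10³) ] = 1.011.
P = 1.011 / 7.823×10⁻⁶ = 129300 N.
σ = P/A = 129300/2100 = 61.55 MPa.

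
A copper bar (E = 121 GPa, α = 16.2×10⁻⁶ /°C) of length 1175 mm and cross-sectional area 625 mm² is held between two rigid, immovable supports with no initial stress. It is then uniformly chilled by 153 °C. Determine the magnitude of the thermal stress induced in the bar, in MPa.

σ ≈ 300 MPa (tensile)

The supports are rigid, so the total axial strain is zero. The restrained thermal strain is ε = αΔT = 16.2×10⁻⁶ × 153 = 2478.6×10⁻⁶.
Hence σ = E·αΔT = 121×10³ × 2478.6×10⁻⁶ = 299.9 MPa, tensile.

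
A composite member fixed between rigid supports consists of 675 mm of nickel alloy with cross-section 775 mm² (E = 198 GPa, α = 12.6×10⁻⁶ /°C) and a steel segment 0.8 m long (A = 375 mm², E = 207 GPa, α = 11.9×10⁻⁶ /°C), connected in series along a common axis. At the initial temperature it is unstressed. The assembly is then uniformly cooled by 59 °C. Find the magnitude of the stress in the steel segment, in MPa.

σ ≈ 193 MPa (tensile)

If the supports were absent, the total length change would be Σ αᵢΔT Lᵢ = 12.6×10⁻⁶×59×675 + 11.9×10⁻⁶×59×800 = 1.063 mm.
The rigid supports impose zero overall length change; the single axial force P common to all segments must satisfy P Σ Lᵢ/(AᵢEᵢ) = δ_free.
Σ Lᵢ/(AᵢEᵢ) = 675/(775×198×10³) + 800/(375×207×10³) = 1.47×10⁻⁵ mm/N.
Hence P = δ_free / Σ(L/AE) = 1.063/1.47×10⁻⁵ = 72.32 kN (tensile).
σ_{steel} = P / A = 72320 / 375 = 192.9 MPa.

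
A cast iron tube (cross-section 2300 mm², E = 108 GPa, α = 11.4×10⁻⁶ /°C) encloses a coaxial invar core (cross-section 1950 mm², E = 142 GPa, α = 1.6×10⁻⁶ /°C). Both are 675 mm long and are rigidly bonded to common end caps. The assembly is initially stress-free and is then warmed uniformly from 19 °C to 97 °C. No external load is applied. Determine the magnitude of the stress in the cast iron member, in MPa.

Both members must finish at the same length. With the larger α, the cast iron tends to over-expand; the plates restrain it, putting the cast iron in compression and the invar in tension. With no external load the two internal forces are equal and opposite, magnitude P.
Equating the net (thermal + elastic) strains gives |α₁ − α₂|·ΔT = P·[1/(A₁E₁) + 1/(A₂E₂)].
|α₁ − α₂|·ΔT = 9.8×10⁻⁶ × 78 = 0.0007644.
1/(A₁E₁) + 1/(A₂E₂) = 1/(2300×108×10³) + 1/(1950×142×10³) = 7.637×10⁻⁹ N⁻¹.
P = 0.0007644 / 7.637×10⁻⁹ = 100100 N = 100.1 kN.
σ_{cast iron} = P/A₁ = 100100/2300 = 43.52 MPa, compressive.

σ ≈ 43.5 MPa (compressive)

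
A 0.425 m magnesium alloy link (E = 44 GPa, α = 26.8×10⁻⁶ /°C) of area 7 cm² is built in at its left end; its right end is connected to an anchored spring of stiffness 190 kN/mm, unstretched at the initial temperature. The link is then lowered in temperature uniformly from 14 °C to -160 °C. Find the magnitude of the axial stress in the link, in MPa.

σ ≈ 149 MPa (tensile)

The unrestrained thermal change is αΔT L = 26.8×10⁻⁶ × 174 × 425 = 1.982 mm.
With a force P in the spring, the elastic change of the link is PL/(AE) and that of the spring is P/k; compatibility requires their sum to equal δ_free.
So P = δ_free / [L/(AE) + 1/k] = 1.982 / [ 425/(700×44×10³) + 1/(190×10³) ].
P = 1.982 / 1.906×10⁻⁵ = 104000 N.
σ = P/A = 104000/700 = 148.5 MPa.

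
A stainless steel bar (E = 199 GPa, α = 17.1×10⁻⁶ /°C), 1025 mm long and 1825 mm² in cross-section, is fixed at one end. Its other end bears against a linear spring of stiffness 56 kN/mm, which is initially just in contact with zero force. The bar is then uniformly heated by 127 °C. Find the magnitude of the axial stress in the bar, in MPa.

σ ≈ 59 MPa (compressive)

If the spring were absent the bar would lengthen by αΔT L = 17.1×10⁻⁶ × 127 × 1025 = 2.226 mm.
Let P be the compressive force at the spring. The bar shortens elastically by PL/(AE) and the spring compresses by P/k; together these equal δ_free.
P [ L/(AE) + 1/k ] = δ_free → P [ 1025/(1825×199×10³) + 1/(56×10³) ] = 2.226.
P = 2.226 / 2.068×10⁻⁵ = 107600 N.
σ = P/A = 107600/1825 = 58.98 MPa.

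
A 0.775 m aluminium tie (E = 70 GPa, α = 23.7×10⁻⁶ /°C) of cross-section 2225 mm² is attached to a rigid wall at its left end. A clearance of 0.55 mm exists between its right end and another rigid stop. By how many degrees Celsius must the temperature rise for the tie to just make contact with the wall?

ΔT ≈ 29.9 °C

Contact occurs when the free expansion equals the gap: αΔT L = 0.55 mm.
ΔT = 0.55 / (23.7×10⁻⁶ × 775) = 29.94 °C.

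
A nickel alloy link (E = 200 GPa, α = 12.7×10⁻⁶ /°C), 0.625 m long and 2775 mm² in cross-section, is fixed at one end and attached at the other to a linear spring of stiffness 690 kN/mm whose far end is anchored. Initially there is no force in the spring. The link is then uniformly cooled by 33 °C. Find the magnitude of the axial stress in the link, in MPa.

The unrestrained thermal change is αΔT L = 12.7×10⁻⁶ × 33 × 625 = 0.2619 mm.
Let P be the tensile force in the spring. The link extends elastically by PL/(AE) and the spring stretches by P/k; together these equal δ_free.
So P = δ_free / [L/(AE) + 1/k] = 0.2619 / [ 625/(2775×200×10³) + 1/(690×10³) ].
P = 0.2619 / 2.575×10⁻⁶ = 101700 N.
σ = P/A = 101700/2775 = 36.65 MPa.

σ ≈ 36.7 MPa (tensile)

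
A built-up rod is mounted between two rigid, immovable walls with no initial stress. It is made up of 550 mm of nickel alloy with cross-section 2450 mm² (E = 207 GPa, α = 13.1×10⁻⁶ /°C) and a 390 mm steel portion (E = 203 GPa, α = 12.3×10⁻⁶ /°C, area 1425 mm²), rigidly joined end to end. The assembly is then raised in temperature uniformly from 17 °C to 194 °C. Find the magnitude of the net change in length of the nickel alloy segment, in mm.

If the supports were absent, the total length change would be Σ αᵢΔT Lᵢ = 13.1×10⁻⁶×177×550 + 12.3×10⁻⁶×177×390 = 2.124 mm.
The rigid supports impose zero overall length change; the single axial force P common to all segments must satisfy P Σ Lᵢ/(AᵢEᵢ) = δ_free.
Σ Lᵢ/(AᵢEᵢ) = 550/(2450×207×10³) + 390/(1425×203×10³) = 2.433×10⁻⁶ mm/N.
P = 2.124 / 2.433×10⁻⁶ = 873300 N = 873.3 kN, compressive.
For the nickel alloy segment, free thermal change = 13.1×10⁻⁶×177×550 = 1.275 mm and elastic change from P = 873300×550/(2450×207×10³) = 0.947 mm; these oppose, so the net change is 0.328 mm (segment lengthens).

|ΔL| ≈ 0.328 mm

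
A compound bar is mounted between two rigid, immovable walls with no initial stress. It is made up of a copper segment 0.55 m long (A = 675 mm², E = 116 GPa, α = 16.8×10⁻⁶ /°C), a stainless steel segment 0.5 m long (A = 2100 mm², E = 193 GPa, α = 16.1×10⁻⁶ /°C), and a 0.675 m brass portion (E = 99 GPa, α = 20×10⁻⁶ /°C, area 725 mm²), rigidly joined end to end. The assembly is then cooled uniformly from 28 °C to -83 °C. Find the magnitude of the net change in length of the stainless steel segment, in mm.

|ΔL| ≈ 0.655 mm

If the supports were absent, the total length change would be Σ αᵢΔT Lᵢ = 16.8×10⁻⁶×111×550 + 16.1×10⁻⁶×111×500 + 20×10⁻⁶×111×675 = 3.418 mm.
The rigid supports impose zero overall length change; the single axial force P common to all segments must satisfy P Σ Lᵢ/(AᵢEᵢ) = δ_free.
The series flexibility is Σ Lᵢ/(AᵢEᵢ) = 550/(675×116×10³) + 500/(2100×193×10³) + 675/(725×99×10³) = 1.766×10⁻⁵ mm/N.
P = 3.418 / 1.766×10⁻⁵ = 193500 N = 193.5 kN, tensile.
For the stainless steel segment, free thermal change = 16.1×10⁻⁶×111×500 = 0.8936 mm and elastic change from P = 193500×500/(2100×193×10³) = 0.2387 mm; these oppose, so the net change is 0.655 mm (segment shortens).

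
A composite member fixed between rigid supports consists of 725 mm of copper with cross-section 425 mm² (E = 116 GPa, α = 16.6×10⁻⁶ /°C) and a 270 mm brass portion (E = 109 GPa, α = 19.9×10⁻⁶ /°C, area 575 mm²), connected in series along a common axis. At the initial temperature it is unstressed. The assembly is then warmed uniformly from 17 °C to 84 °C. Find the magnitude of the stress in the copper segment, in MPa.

With the walls removed the bar would change length by δ_free = Σ αᵢΔT Lᵢ = 16.6×10⁻⁶×67×725 + 19.9×10⁻⁶×67×270 = 1.166 mm.
The walls prevent any net length change, so an axial force P (same in every segment) develops. Compatibility: P · Σ Lᵢ/(AᵢEᵢ) = δ_free.
The series flexibility is Σ Lᵢ/(AᵢEᵢ) = 725/(425×116×10³) + 270/(575×109×10³) = 1.901×10⁻⁵ mm/N.
So P = 1.166 / 1.901×10⁻⁵ = 61.34 kN, compressive.
σ_{copper} = P / A = 61340 / 425 = 144.3 MPa.

σ ≈ 144 MPa (compressive)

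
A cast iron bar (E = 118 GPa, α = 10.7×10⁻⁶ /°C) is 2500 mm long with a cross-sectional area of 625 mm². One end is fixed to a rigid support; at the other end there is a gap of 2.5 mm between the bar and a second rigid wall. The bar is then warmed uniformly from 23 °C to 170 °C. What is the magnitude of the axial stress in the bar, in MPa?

Free thermal elongation = αΔT L = 10.7×10⁻⁶ × 147 × 2500 = 3.932 mm.
This exceeds the 2.5 mm gap, so the wall pushes back. The portion of expansion that must be recovered elastically is δ_free − gap = 3.932 − 2.5 = 1.432 mm.
So σ = E(δ_free − g)/L = 118×10³ × 1.432/2500 = 67.6 MPa.

σ ≈ 67.6 MPa (compressive)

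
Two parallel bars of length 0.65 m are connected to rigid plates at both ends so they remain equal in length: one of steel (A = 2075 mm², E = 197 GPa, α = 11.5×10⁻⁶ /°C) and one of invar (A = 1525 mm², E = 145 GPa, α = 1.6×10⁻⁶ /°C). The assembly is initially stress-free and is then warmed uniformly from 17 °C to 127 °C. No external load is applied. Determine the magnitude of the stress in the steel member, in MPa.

Equilibrium of a rigid end plate with no external load gives equal and opposite internal forces ±P in the two members. Since α_{steel} > α_{invar}, heating drives the steel into compression and the invar into tension.
Setting the final lengths equal and cancelling L: (α₁ − α₂)ΔT = P/(A₁E₁) + P/(A₂E₂).
|α₁ − α₂|·ΔT = 9.9×10⁻⁶ × 110 = 0.001089.
1/(A₁E₁) + 1/(A₂E₂) = 1/(2075×197×10³) + 1/(1525×145×10³) = 6.969×10⁻⁹ N⁻¹.
P = 0.001089 / 6.969×10⁻⁹ = 156300 N = 156.3 kN.
σ_{steel} = P/A₁ = 156300/2075 = 75.31 MPa, compressive.

σ ≈ 75.3 MPa (compressive)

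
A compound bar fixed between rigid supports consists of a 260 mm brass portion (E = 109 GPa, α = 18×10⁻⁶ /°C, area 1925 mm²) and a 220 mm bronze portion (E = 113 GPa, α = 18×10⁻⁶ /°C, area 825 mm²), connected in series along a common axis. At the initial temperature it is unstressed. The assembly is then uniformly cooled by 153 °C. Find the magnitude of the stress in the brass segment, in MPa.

Free thermal contraction of the whole bar: Σ αᵢΔT Lᵢ = 18×10⁻⁶×153×260 + 18×10⁻⁶×153×220 = 1.322 mm.
The walls prevent any net length change, so an axial force P (same in every segment) develops. Compatibility: P · Σ Lᵢ/(AᵢEᵢ) = δ_free.
The series flexibility is Σ Lᵢ/(AᵢEᵢ) = 260/(1925×109×10³) + 220/(825×113×10³) = 3.599×10⁻⁶ mm/N.
Hence P = δ_free / Σ(L/AE) = 1.322/3.599×10⁻⁶ = 367.3 kN (tensile).
σ_{brass} = P / A = 367300 / 1925 = 190.8 MPa.

σ ≈ 191 MPa (tensile)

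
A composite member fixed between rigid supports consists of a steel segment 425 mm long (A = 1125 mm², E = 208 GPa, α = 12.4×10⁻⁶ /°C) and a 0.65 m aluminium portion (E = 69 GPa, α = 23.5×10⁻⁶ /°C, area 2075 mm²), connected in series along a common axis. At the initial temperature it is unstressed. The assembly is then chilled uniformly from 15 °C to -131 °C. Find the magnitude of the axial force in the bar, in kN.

P ≈ 472 kN (tensile)

Free thermal contraction of the whole bar: Σ αᵢΔT Lᵢ = 12.4×10⁻⁶×146×425 + 23.5×10⁻⁶×146×650 = 3 mm.
The walls prevent any net length change, so an axial force P (same in every segment) develops. Compatibility: P · Σ Lᵢ/(AᵢEᵢ) = δ_free.
The series flexibility is Σ Lᵢ/(AᵢEᵢ) = 425/(1125×208×10³) + 650/(2075×69×10³) = 6.356×10⁻⁶ mm/N.
So P = 3 / 6.356×10⁻⁶ = 471.9 kN, tensile.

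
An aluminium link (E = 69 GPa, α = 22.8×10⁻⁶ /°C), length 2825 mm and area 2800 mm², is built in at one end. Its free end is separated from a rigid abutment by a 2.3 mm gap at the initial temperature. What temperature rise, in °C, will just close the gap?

The gap closes when αΔT L = 2.3 mm, since the link is still unstressed at that instant.
So ΔT = g/(αL) = 2.3/(22.8×10⁻⁶ × 2825) = 35.71 °C.

ΔT ≈ 35.7 °C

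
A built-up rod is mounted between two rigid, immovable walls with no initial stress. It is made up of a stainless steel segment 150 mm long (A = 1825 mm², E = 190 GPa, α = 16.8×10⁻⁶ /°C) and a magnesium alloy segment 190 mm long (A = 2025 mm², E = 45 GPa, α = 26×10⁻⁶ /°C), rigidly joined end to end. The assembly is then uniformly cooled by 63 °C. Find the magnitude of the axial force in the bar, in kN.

Free thermal contraction of the whole bar: Σ αᵢΔT Lᵢ = 16.8×10⁻⁶×63×150 + 26×10⁻⁶×63×190 = 0.47 mm.
The walls prevent any net length change, so an axial force P (same in every segment) develops. Compatibility: P · Σ Lᵢ/(AᵢEᵢ) = δ_free.
Σ Lᵢ/(AᵢEᵢ) = 150/(1825×190×10³) + 190/(2025×45×10³) = 2.518×10⁻⁶ mm/N.
So P = 0.47 / 2.518×10⁻⁶ = 186.7 kN, tensile.

P ≈ 187 kN (tensile)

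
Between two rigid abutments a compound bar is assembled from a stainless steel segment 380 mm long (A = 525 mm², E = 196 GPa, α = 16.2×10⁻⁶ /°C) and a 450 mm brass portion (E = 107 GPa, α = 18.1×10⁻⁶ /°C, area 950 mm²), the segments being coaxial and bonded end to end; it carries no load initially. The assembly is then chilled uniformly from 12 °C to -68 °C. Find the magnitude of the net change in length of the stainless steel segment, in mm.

Free thermal contraction of the whole bar: Σ αᵢΔT Lᵢ = 16.2×10⁻⁶×80×380 + 18.1×10⁻⁶×80×450 = 1.144 mm.
Since the ends are fixed, an axial force P builds up, equal in every segment, with P · Σ Lᵢ/(AᵢEᵢ) = δ_free.
The series flexibility is Σ Lᵢ/(AᵢEᵢ) = 380/(525×196×10³) + 450/(950×107×10³) = 8.12×10⁻⁶ mm/N.
P = 1.144 / 8.12×10⁻⁶ = 140900 N = 140.9 kN, tensile.
For the stainless steel segment, free thermal change = 16.2×10⁻⁶×80×380 = 0.4925 mm and elastic change from P = 140900×380/(525×196×10³) = 0.5203 mm; these oppose, so the net change is 0.0278 mm (segment lengthens).

|ΔL| ≈ 0.0278 mm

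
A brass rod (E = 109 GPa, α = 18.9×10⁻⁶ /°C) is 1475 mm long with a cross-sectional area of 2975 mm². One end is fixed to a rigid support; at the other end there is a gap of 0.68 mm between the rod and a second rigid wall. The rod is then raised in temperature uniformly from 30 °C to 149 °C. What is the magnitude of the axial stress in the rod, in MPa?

σ ≈ 195 MPa (compressive)

Unrestrained expansion: δ_free = αΔT L = 18.9×10⁻⁶ × 119 × 1475 = 3.317 mm.
The gap closes (δ_free > 0.68 mm) and the wall then resists a further 3.317 − 0.68 = 2.637 mm of expansion.
That suppressed elongation corresponds to σ = E·Δ/L = 109×10³ × 2.637/1475 = 194.9 MPa.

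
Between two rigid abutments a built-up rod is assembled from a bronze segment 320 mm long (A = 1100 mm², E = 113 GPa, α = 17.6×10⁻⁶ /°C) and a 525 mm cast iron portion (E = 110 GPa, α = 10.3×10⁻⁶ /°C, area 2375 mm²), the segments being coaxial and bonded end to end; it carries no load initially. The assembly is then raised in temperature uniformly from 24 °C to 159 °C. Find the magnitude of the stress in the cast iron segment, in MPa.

If the supports were absent, the total length change would be Σ αᵢΔT Lᵢ = 17.6×10⁻⁶×135×320 + 10.3×10⁻⁶×135×525 = 1.49 mm.
The walls prevent any net length change, so an axial force P (same in every segment) develops. Compatibility: P · Σ Lᵢ/(AᵢEᵢ) = δ_free.
Σ Lᵢ/(AᵢEᵢ) = 320/(1100×113×10³) + 525/(2375×110×10³) = 4.584×10⁻⁶ mm/N.
P = 1.49 / 4.584×10⁻⁶ = 325100 N = 325.1 kN, compressive.
σ_{cast iron} = P / A = 325100 / 2375 = 136.9 MPa.

σ ≈ 137 MPa (compressive)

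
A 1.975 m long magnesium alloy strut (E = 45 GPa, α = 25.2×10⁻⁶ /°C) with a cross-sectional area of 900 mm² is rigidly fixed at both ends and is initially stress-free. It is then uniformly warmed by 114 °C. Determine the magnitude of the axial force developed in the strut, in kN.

P ≈ 116 kN (compressive)

With zero net strain, σ = E·αΔT = 45 GPa × 25.2×10⁻⁶ × 114 = 129.3 MPa.
Axial force P = σA = 129.3 × 900 = 116300 N = 116.3 kN, compressive.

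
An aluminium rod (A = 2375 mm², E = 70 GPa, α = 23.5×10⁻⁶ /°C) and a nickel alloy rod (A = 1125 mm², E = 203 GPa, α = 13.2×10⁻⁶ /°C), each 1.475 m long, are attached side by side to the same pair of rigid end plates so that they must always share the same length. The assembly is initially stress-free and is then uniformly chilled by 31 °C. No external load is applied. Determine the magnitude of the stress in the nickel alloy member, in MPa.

The aluminium has the larger α, so on cooling it would change length more than the nickel alloy if both were free. The rigid plates force a common final length, so the aluminium is put into tension and the nickel alloy into compression, with equal and opposite forces P (no external load).
Equating the net (thermal + elastic) strains gives |α₁ − α₂|·ΔT = P·[1/(A₁E₁) + 1/(A₂E₂)].
|α₁ − α₂|·ΔT = 10.3×10⁻⁶ × 31 = 0.0003193.
1/(A₁E₁) + 1/(A₂E₂) = 1/(2375×70×10³) + 1/(1125×203×10³) = 1.039×10⁻⁸ N⁻¹.
So P = 0.0003193 / 1.039×10⁻⁸ = 30.72 kN.
σ_{nickel alloy} = P/A₂ = 30720/1125 = 27.31 MPa, compressive.

σ ≈ 27.3 MPa (compressive)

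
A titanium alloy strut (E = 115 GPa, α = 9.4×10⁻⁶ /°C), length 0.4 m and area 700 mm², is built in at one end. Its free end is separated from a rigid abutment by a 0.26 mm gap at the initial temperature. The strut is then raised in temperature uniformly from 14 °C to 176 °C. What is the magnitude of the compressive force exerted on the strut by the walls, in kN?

P ≈ 70.3 kN

Free thermal elongation = αΔT L = 9.4×10⁻⁶ × 162 × 400 = 0.6091 mm.
After closing the 0.26 mm clearance, 0.6091 − 0.26 = 0.3491 mm of expansion remains to be suppressed by the wall.
That suppressed elongation corresponds to σ = E·Δ/L = 115×10³ × 0.3491/400 = 100.4 MPa.
Force on the wall = σA = 100.4 × 700 mm² = 70.26 kN.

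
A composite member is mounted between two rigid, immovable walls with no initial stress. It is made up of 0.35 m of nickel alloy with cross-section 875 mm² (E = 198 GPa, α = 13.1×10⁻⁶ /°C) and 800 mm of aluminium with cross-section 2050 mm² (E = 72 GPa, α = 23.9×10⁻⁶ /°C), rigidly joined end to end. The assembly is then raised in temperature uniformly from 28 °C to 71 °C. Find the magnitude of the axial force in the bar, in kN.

P ≈ 137 kN (compressive)

If the supports were absent, the total length change would be Σ αᵢΔT Lᵢ = 13.1×10⁻⁶×43×350 + 23.9×10⁻⁶×43×800 = 1.019 mm.
The rigid supports impose zero overall length change; the single axial force P common to all segments must satisfy P Σ Lᵢ/(AᵢEᵢ) = δ_free.
The series flexibility is Σ Lᵢ/(AᵢEᵢ) = 350/(875×198×10³) + 800/(2050×72×10³) = 7.44×10⁻⁶ mm/N.
Hence P = δ_free / Σ(L/AE) = 1.019/7.44×10⁻⁶ = 137 kN (compressive).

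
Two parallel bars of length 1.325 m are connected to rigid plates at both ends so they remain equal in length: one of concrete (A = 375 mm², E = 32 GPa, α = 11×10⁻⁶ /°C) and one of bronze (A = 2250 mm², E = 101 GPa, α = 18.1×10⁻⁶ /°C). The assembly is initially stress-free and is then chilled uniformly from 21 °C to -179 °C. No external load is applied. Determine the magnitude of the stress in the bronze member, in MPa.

The bronze has the larger α, so on cooling it would change length more than the concrete if both were free. The rigid plates force a common final length, so the bronze is put into tension and the concrete into compression, with equal and opposite forces P (no external load).
Setting the final lengths equal and cancelling L: (α₁ − α₂)ΔT = P/(A₁E₁) + P/(A₂E₂).
|α₁ − α₂|·ΔT = 7.1×10⁻⁶ × 200 = 0.00142.
1/(A₁E₁) + 1/(A₂E₂) = 1/(375×32×10³) + 1/(2250×101×10³) = 8.773×10⁻⁸ N⁻¹.
So P = 0.00142 / 8.773×10⁻⁸ = 16.19 kN.
σ_{bronze} = P/A₂ = 16190/2250 = 7.193 MPa, tensile.

σ ≈ 7.19 MPa (tensile)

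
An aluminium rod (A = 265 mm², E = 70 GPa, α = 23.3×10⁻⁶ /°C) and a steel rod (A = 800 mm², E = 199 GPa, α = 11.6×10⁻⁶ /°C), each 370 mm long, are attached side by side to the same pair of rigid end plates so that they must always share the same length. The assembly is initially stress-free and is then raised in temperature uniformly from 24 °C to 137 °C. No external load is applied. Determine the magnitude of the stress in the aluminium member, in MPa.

The aluminium has the larger α, so on heating it would change length more than the steel if both were free. The rigid plates force a common final length, so the aluminium is put into compression and the steel into tension, with equal and opposite forces P (no external load).
Setting the final lengths equal and cancelling L: (α₁ − α₂)ΔT = P/(A₁E₁) + P/(A₂E₂).
|α₁ − α₂|·ΔT = 11.7×10⁻⁶ × 113 = 0.001322.
1/(A₁E₁) + 1/(A₂E₂) = 1/(265×70×10³) + 1/(800×199×10³) = 6.019×10⁻⁸ N⁻¹.
So P = 0.001322 / 6.019×10⁻⁸ = 21.97 kN.
σ_{aluminium} = P/A₁ = 21970/265 = 82.89 MPa, compressive.

σ ≈ 82.9 MPa (compressive)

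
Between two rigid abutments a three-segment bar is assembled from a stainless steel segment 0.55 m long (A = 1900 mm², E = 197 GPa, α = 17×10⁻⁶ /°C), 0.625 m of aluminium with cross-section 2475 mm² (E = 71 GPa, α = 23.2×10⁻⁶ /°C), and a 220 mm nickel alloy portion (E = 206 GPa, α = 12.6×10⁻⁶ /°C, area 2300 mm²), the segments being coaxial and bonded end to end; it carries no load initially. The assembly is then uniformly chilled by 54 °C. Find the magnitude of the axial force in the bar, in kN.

With the walls removed the bar would change length by δ_free = Σ αᵢΔT Lᵢ = 17×10⁻⁶×54×550 + 23.2×10⁻⁶×54×625 + 12.6×10⁻⁶×54×220 = 1.438 mm.
Since the ends are fixed, an axial force P builds up, equal in every segment, with P · Σ Lᵢ/(AᵢEᵢ) = δ_free.
Σ Lᵢ/(AᵢEᵢ) = 550/(1900×197×10³) + 625/(2475×71×10³) + 220/(2300×206×10³) = 5.49×10⁻⁶ mm/N.
So P = 1.438 / 5.49×10⁻⁶ = 261.8 kN, tensile.

P ≈ 262 kN (tensile)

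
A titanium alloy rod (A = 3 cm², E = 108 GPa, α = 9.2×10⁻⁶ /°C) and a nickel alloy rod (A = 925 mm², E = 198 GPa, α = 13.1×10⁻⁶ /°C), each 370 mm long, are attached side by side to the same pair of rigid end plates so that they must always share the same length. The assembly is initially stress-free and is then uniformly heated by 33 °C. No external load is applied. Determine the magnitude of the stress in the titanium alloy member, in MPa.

Both members must finish at the same length. With the larger α, the nickel alloy tends to over-expand; the plates restrain it, putting the nickel alloy in compression and the titanium alloy in tension. With no external load the two internal forces are equal and opposite, magnitude P.
Setting the final lengths equal and cancelling L: (α₁ − α₂)ΔT = P/(A₁E₁) + P/(A₂E₂).
|α₁ − α₂|·ΔT = 3.9×10⁻⁶ × 33 = 0.0001287.
1/(A₁E₁) + 1/(A₂E₂) = 1/(300×108×10³) + 1/(925×198×10³) = 3.632×10⁻⁸ N⁻¹.
P = 0.0001287 / 3.632×10⁻⁸ = 3543 N = 3.543 kN.
σ_{titanium alloy} = P/A₁ = 3543/300 = 11.81 MPa, tensile.

σ ≈ 11.8 MPa (tensile)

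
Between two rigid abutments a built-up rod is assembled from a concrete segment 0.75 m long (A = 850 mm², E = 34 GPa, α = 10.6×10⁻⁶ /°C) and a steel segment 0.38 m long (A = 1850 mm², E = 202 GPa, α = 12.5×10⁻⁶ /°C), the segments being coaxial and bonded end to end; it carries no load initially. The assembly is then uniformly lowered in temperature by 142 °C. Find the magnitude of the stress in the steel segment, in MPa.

σ ≈ 36.1 MPa (tensile)

With the walls removed the bar would change length by δ_free = Σ αᵢΔT Lᵢ = 10.6×10⁻⁶×142×750 + 12.5×10⁻⁶×142×380 = 1.803 mm.
The rigid supports impose zero overall length change; the single axial force P common to all segments must satisfy P Σ Lᵢ/(AᵢEᵢ) = δ_free.
Σ Lᵢ/(AᵢEᵢ) = 750/(850×34×10³) + 380/(1850×202×10³) = 2.697×10⁻⁵ mm/N.
So P = 1.803 / 2.697×10⁻⁵ = 66.87 kN, tensile.
σ_{steel} = P / A = 66870 / 1850 = 36.15 MPa.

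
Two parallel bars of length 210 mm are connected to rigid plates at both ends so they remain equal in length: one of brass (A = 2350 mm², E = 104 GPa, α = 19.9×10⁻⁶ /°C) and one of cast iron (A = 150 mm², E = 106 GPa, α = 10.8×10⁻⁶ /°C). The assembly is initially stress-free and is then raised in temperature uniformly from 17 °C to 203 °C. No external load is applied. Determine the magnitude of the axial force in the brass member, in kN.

P ≈ 25.3 kN (compressive in the brass)

Equilibrium of a rigid end plate with no external load gives equal and opposite internal forces ±P in the two members. Since α_{brass} > α_{cast iron}, heating drives the brass into compression and the cast iron into tension.
Setting the final lengths equal and cancelling L: (α₁ − α₂)ΔT = P/(A₁E₁) + P/(A₂E₂).
|α₁ − α₂|·ΔT = 9.1×10⁻⁶ × 186 = 0.001693.
1/(A₁E₁) + 1/(A₂E₂) = 1/(2350×104×10³) + 1/(150×106×10³) = 6.698×10⁻⁸ N⁻¹.
P = 0.001693 / 6.698×10⁻⁸ = 25270 N = 25.27 kN.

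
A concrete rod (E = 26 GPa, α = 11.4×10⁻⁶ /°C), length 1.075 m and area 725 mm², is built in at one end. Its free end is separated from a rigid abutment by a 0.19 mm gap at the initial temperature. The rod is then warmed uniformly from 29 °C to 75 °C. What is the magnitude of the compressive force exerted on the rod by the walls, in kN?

Unrestrained expansion: δ_free = αΔT L = 11.4×10⁻⁶ × 46 × 1075 = 0.5637 mm.
The gap closes (δ_free > 0.19 mm) and the wall then resists a further 0.5637 − 0.19 = 0.3737 mm of expansion.
So σ = E(δ_free − g)/L = 26×10³ × 0.3737/1075 = 9.039 MPa.
Force on the wall = σA = 9.039 × 725 mm² = 6.553 kN.

P ≈ 6.55 kN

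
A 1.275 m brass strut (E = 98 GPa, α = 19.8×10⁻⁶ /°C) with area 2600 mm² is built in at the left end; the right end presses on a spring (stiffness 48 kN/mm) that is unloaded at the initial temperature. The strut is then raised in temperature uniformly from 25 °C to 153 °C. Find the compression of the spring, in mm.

δ ≈ 2.61 mm

If the spring were absent the strut would lengthen by αΔT L = 19.8×10⁻⁶ × 128 × 1275 = 3.231 mm.
Let P be the compressive force at the spring. The strut shortens elastically by PL/(AE) and the spring compresses by P/k; together these equal δ_free.
So P = δ_free / [L/(AE) + 1/k] = 3.231 / [ 1275/(2600×98×10³) + 1/(48×10³) ].
P = 3.231 / 2.584×10⁻⁵ = 125100 N.
Spring compression = P/k = 125100/(48×10³) = 2.606 mm.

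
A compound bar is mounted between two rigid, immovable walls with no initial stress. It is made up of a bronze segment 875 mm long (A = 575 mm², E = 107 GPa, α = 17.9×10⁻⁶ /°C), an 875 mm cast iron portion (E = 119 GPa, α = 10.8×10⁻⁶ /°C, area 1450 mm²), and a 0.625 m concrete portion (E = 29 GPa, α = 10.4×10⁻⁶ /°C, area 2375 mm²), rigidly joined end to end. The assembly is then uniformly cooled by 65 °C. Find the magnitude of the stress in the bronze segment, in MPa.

σ ≈ 126 MPa (tensile)

With the walls removed the bar would change length by δ_free = Σ αᵢΔT Lᵢ = 17.9×10⁻⁶×65×875 + 10.8×10⁻⁶×65×875 + 10.4×10⁻⁶×65×625 = 2.055 mm.
Since the ends are fixed, an axial force P builds up, equal in every segment, with P · Σ Lᵢ/(AᵢEᵢ) = δ_free.
The series flexibility is Σ Lᵢ/(AᵢEᵢ) = 875/(575×107×10³) + 875/(1450×119×10³) + 625/(2375×29×10³) = 2.837×10⁻⁵ mm/N.
P = 2.055 / 2.837×10⁻⁵ = 72440 N = 72.44 kN, tensile.
σ_{bronze} = P / A = 72440 / 575 = 126 MPa.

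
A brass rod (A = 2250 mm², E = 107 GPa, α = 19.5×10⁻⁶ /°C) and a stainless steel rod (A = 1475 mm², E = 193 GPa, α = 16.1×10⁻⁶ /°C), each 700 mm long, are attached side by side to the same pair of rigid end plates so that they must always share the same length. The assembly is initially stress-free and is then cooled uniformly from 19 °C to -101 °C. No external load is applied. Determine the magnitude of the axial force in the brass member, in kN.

The brass has the larger α, so on cooling it would change length more than the stainless steel if both were free. The rigid plates force a common final length, so the brass is put into tension and the stainless steel into compression, with equal and opposite forces P (no external load).
Equating the net (thermal + elastic) strains gives |α₁ − α₂|·ΔT = P·[1/(A₁E₁) + 1/(A₂E₂)].
|α₁ − α₂|·ΔT = 3.4×10⁻⁶ × 120 = 0.000408.
1/(A₁E₁) + 1/(A₂E₂) = 1/(2250×107×10³) + 1/(1475×193×10³) = 7.666×10⁻⁹ N⁻¹.
P = 0.000408 / 7.666×10⁻⁹ = 53220 N = 53.22 kN.

P ≈ 53.2 kN (tensile in the brass)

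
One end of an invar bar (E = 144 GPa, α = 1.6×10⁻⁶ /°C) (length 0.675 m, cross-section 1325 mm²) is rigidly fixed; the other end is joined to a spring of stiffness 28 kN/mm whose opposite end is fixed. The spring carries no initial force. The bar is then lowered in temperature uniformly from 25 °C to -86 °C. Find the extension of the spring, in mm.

δ ≈ 0.109 mm

Free thermal contraction: δ_free = αΔT L = 1.6×10⁻⁶ × 111 × 675 = 0.1199 mm.
With a force P in the spring, the elastic change of the bar is PL/(AE) and that of the spring is P/k; compatibility requires their sum to equal δ_free.
P [ L/(AE) + 1/k ] = δ_free → P [ 675/(1325×144×10³) + 1/(28×10³) ] = 0.1199.
P = 0.1199 / 3.925×10⁻⁵ = 3054 N.
Spring extension = P/k = 3054/(28×10³) = 0.1091 mm.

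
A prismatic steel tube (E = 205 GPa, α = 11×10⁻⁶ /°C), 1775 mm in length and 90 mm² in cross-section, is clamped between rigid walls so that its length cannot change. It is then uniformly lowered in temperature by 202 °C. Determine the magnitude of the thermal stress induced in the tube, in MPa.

Because both ends are immovable the net strain is zero, and the suppressed thermal strain is αΔT = 11×10⁻⁶ × 202 = 2222×10⁻⁶.
σ = EαΔT = 205×10³ × 11×10⁻⁶ × 202 = 455.5 MPa (tensile; the tube is trying to contract).

σ ≈ 456 MPa (tensile)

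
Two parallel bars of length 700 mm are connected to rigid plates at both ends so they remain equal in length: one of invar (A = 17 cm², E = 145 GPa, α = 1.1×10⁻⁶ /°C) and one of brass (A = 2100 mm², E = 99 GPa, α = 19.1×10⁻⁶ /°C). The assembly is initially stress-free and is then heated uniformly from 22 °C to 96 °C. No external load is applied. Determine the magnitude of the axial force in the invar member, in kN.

Both members must finish at the same length. With the larger α, the brass tends to over-expand; the plates restrain it, putting the brass in compression and the invar in tension. With no external load the two internal forces are equal and opposite, magnitude P.
Compatibility of the two members (thermal + elastic change equal): (α₁ − α₂)ΔT = P·[1/(A₁E₁) + 1/(A₂E₂)].
|α₁ − α₂|·ΔT = 18×10⁻⁶ × 74 = 0.001332.
1/(A₁E₁) + 1/(A₂E₂) = 1/(1700×145×10³) + 1/(2100×99×10³) = 8.867×10⁻⁹ N⁻¹.
So P = 0.001332 / 8.867×10⁻⁹ = 150.2 kN.

P ≈ 150 kN (tensile in the invar)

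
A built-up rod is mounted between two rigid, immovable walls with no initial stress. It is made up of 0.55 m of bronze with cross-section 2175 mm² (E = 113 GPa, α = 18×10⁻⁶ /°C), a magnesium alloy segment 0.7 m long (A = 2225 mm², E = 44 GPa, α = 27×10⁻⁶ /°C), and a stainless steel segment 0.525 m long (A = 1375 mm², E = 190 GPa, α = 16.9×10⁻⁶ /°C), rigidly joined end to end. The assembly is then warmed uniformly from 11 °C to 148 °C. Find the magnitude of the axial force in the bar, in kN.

If the supports were absent, the total length change would be Σ αᵢΔT Lᵢ = 18×10⁻⁶×137×550 + 27×10⁻⁶×137×700 + 16.9×10⁻⁶×137×525 = 5.161 mm.
The walls prevent any net length change, so an axial force P (same in every segment) develops. Compatibility: P · Σ Lᵢ/(AᵢEᵢ) = δ_free.
The series flexibility is Σ Lᵢ/(AᵢEᵢ) = 550/(2175×113×10³) + 700/(2225×44×10³) + 525/(1375×190×10³) = 1.14×10⁻⁵ mm/N.
So P = 5.161 / 1.14×10⁻⁵ = 452.8 kN, compressive.

P ≈ 453 kN (compressive)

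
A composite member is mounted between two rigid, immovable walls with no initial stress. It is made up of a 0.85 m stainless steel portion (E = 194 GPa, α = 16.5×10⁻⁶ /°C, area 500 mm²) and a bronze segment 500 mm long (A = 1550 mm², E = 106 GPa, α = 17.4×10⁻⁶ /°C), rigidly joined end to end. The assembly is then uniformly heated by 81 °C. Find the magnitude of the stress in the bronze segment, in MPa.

σ ≈ 101 MPa (compressive)

Free thermal expansion of the whole bar: Σ αᵢΔT Lᵢ = 16.5×10⁻⁶×81×850 + 17.4×10⁻⁶×81×500 = 1.841 mm.
The walls prevent any net length change, so an axial force P (same in every segment) develops. Compatibility: P · Σ Lᵢ/(AᵢEᵢ) = δ_free.
Σ Lᵢ/(AᵢEᵢ) = 850/(500×194×10³) + 500/(1550×106×10³) = 1.181×10⁻⁵ mm/N.
So P = 1.841 / 1.181×10⁻⁵ = 155.9 kN, compressive.
σ_{bronze} = P / A = 155900 / 1550 = 100.6 MPa.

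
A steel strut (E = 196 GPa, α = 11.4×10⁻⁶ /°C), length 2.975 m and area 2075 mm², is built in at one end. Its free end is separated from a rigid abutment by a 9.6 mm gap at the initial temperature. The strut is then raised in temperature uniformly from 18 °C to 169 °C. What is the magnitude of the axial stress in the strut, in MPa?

If the wall were absent the strut would grow by αΔT L = 11.4×10⁻⁶ × 151 × 2975 = 5.121 mm.
This is smaller than the 9.6 mm clearance, so the strut expands freely without reaching the stop — the stress is zero.

σ ≈ 0 MPa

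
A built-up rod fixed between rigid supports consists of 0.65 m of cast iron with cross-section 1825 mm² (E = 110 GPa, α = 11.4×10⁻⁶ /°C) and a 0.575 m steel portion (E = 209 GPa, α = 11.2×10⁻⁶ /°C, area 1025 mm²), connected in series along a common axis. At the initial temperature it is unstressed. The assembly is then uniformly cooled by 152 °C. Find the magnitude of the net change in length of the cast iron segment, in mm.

|ΔL| ≈ 0.0247 mm

With the walls removed the bar would change length by δ_free = Σ αᵢΔT Lᵢ = 11.4×10⁻⁶×152×650 + 11.2×10⁻⁶×152×575 = 2.105 mm.
The walls prevent any net length change, so an axial force P (same in every segment) develops. Compatibility: P · Σ Lᵢ/(AᵢEᵢ) = δ_free.
Σ Lᵢ/(AᵢEᵢ) = 650/(1825×110×10³) + 575/(1025×209×10³) = 5.922×10⁻⁶ mm/N.
Hence P = δ_free / Σ(L/AE) = 2.105/5.922×10⁻⁶ = 355.5 kN (tensile).
For the cast iron segment, free thermal change = 11.4×10⁻⁶×152×650 = 1.126 mm and elastic change from P = 355500×650/(1825×110×10³) = 1.151 mm; these oppose, so the net change is 0.0247 mm (segment lengthens).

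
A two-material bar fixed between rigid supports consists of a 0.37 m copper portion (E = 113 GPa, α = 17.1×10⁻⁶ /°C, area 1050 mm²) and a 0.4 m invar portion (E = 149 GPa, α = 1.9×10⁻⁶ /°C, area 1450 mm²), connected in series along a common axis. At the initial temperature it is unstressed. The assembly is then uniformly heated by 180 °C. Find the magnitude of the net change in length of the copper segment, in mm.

|ΔL| ≈ 0.338 mm

With the walls removed the bar would change length by δ_free = Σ αᵢΔT Lᵢ = 17.1×10⁻⁶×180×370 + 1.9×10⁻⁶×180×400 = 1.276 mm.
Since the ends are fixed, an axial force P builds up, equal in every segment, with P · Σ Lᵢ/(AᵢEᵢ) = δ_free.
The series flexibility is Σ Lᵢ/(AᵢEᵢ) = 370/(1050×113×10³) + 400/(1450×149×10³) = 4.97×10⁻⁶ mm/N.
P = 1.276 / 4.97×10⁻⁶ = 256700 N = 256.7 kN, compressive.
For the copper segment, free thermal change = 17.1×10⁻⁶×180×370 = 1.139 mm and elastic change from P = 256700×370/(1050×113×10³) = 0.8004 mm; these oppose, so the net change is 0.338 mm (segment lengthens).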